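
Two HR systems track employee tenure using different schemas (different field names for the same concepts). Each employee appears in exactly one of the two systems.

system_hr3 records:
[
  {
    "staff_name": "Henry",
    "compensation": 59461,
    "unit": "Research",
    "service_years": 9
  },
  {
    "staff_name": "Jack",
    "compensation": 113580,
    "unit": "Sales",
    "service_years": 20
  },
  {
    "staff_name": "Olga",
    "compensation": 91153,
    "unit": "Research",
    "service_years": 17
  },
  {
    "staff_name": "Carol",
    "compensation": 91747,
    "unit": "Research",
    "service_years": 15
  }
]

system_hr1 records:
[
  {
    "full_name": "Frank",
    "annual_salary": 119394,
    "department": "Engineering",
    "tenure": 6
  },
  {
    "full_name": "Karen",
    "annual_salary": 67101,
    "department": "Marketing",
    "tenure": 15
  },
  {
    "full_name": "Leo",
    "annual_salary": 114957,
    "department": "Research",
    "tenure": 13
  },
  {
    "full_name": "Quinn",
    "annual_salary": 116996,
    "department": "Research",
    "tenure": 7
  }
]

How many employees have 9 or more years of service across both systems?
6

Reconcile schemas: "service_years" (system_hr3) = "tenure" (system_hr1) = years of service

From system_hr3: 4 employees with >= 9 years
From system_hr1: 2 employees with >= 9 years

Total: 4 + 2 = 6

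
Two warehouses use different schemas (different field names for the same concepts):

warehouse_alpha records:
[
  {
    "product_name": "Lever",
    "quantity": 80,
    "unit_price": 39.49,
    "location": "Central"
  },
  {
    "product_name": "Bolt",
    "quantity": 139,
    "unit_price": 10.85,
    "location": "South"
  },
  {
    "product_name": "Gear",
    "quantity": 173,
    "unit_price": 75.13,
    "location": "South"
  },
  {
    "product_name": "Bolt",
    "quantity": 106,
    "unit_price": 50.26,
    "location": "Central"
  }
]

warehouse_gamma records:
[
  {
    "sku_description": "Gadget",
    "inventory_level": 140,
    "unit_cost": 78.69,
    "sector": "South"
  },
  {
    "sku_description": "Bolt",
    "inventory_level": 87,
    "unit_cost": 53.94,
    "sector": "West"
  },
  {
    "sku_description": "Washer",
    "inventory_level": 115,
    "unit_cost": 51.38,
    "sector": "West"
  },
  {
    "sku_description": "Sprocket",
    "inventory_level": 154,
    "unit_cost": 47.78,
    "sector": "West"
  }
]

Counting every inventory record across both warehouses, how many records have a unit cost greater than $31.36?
7

Schema mapping: "unit_price" (warehouse_alpha) = "unit_cost" (warehouse_gamma) = unit cost

Records > $31.36 in warehouse_alpha: 3
Records > $31.36 in warehouse_gamma: 4

Total count: 3 + 4 = 7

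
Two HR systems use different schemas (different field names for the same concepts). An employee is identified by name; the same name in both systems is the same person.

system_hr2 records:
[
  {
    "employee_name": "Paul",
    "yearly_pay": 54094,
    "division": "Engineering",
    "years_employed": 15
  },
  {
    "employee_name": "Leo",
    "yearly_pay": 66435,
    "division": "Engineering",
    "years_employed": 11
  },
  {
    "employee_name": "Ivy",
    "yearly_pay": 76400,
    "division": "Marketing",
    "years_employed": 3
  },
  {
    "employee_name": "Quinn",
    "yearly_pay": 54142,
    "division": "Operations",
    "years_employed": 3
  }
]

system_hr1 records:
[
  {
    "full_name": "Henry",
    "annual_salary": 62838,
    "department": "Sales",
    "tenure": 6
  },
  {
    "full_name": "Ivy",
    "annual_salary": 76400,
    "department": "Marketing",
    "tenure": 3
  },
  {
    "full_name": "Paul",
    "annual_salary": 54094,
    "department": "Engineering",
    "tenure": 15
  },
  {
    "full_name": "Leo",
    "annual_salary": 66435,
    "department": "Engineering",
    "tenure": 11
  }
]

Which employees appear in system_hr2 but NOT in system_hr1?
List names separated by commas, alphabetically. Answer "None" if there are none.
Quinn

Schema mapping: "employee_name" (system_hr2) = "full_name" (system_hr1) = employee name

Names in system_hr2: ['Ivy', 'Leo', 'Paul', 'Quinn']
Names in system_hr1: ['Henry', 'Ivy', 'Leo', 'Paul']

In system_hr2 but not system_hr1: ['Quinn']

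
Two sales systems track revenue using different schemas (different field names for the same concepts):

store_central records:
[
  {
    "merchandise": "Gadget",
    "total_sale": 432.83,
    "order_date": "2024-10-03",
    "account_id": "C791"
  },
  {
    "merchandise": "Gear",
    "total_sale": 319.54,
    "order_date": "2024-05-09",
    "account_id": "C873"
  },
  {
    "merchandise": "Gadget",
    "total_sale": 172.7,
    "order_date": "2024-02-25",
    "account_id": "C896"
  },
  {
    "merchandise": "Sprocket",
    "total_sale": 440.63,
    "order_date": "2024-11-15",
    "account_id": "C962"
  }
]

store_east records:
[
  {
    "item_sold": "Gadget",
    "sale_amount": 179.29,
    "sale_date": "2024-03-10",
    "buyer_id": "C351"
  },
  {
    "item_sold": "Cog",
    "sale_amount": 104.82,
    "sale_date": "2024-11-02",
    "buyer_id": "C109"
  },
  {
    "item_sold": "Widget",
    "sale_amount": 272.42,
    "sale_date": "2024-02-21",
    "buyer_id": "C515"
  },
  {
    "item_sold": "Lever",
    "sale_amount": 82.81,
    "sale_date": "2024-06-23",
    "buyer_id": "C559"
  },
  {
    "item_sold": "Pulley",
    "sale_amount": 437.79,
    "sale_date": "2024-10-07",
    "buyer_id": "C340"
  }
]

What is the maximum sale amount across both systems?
440.63

Reconcile: "total_sale" (store_central) = "sale_amount" (store_east) = sale amount

Maximum in store_central: 440.63
Maximum in store_east: 437.79

Overall maximum: max(440.63, 437.79) = 440.63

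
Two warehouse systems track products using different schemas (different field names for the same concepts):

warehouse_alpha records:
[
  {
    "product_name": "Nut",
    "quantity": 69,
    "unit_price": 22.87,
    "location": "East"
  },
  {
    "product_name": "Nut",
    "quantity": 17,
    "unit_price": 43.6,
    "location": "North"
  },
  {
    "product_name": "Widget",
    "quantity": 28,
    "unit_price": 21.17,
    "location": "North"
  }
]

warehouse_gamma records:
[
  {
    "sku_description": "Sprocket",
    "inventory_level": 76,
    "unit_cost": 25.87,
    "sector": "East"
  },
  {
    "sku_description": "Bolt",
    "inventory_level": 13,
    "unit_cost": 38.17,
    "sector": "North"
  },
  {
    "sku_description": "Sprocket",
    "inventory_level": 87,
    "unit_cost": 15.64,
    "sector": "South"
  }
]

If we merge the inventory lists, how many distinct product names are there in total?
4

Schema mapping: "product_name" (warehouse_alpha) = "sku_description" (warehouse_gamma) = product name

Products in warehouse_alpha: ['Nut', 'Widget']
Products in warehouse_gamma: ['Bolt', 'Sprocket']

Union (unique products): ['Bolt', 'Nut', 'Sprocket', 'Widget']
Count: 4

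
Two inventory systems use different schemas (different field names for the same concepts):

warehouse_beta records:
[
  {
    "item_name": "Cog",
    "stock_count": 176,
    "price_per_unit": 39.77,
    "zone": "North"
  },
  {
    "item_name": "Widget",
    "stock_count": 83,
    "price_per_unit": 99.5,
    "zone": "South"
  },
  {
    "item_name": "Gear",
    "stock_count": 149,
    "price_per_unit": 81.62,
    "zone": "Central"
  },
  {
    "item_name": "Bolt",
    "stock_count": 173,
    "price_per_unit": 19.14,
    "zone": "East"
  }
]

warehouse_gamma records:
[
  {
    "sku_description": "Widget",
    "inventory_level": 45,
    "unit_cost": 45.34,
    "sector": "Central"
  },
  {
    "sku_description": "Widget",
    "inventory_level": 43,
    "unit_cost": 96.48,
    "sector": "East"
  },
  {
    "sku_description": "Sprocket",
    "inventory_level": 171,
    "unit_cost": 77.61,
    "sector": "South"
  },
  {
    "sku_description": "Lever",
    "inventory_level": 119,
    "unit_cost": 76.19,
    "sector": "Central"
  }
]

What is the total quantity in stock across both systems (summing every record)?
959

To reconcile these schemas, identify the field holding the quantity in stock in each system:
1. In warehouse_beta it is "stock_count"
2. In warehouse_gamma it is "inventory_level"

From warehouse_beta: 176 + 83 + 149 + 173 = 581
From warehouse_gamma: 45 + 43 + 171 + 119 = 378

Total: 581 + 378 = 959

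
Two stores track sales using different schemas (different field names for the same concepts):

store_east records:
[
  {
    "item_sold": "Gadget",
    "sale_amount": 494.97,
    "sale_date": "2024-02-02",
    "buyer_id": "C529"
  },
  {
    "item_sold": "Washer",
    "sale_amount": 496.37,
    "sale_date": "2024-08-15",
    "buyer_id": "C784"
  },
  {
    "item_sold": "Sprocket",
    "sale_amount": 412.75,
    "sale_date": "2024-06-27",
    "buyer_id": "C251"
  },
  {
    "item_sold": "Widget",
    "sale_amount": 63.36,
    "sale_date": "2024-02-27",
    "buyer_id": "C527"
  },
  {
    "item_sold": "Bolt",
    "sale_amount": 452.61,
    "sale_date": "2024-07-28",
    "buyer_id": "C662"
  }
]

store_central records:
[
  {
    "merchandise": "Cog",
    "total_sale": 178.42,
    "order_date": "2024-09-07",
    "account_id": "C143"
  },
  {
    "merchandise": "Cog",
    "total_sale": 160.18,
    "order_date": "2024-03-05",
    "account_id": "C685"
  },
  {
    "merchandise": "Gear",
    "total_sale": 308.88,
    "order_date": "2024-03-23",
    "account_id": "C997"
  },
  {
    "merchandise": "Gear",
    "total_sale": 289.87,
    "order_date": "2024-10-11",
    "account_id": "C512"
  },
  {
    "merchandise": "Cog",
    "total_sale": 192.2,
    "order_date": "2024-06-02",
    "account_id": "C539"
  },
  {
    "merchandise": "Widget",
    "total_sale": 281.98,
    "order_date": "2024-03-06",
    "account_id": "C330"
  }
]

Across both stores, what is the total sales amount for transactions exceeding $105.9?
3268.23

Schema mapping: "sale_amount" (store_east) = "total_sale" (store_central) = sale amount

Sum of sales > $105.9 in store_east: 1856.7
Sum of sales > $105.9 in store_central: 1411.53

Total: 1856.7 + 1411.53 = 3268.23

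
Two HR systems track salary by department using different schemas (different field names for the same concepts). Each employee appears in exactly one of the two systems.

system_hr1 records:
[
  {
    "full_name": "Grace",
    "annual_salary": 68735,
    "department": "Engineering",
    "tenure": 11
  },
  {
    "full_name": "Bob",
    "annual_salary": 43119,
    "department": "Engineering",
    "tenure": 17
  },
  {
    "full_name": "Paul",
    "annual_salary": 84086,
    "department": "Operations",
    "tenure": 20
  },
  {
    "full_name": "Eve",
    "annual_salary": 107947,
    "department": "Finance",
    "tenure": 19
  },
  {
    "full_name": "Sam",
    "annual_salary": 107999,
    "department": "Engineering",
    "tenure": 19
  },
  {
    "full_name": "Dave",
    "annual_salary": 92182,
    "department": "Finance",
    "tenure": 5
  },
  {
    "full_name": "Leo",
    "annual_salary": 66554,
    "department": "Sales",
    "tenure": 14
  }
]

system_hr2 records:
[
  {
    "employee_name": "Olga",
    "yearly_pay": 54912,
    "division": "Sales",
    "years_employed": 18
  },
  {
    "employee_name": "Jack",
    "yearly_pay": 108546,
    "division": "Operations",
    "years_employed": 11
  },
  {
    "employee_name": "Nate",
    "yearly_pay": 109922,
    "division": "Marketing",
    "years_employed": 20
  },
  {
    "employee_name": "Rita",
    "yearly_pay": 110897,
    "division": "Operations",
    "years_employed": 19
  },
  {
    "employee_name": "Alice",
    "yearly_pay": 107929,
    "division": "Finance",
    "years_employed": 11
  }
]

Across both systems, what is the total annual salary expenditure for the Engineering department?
219853

Schema mappings:
- "department" (system_hr1) = "division" (system_hr2) = department
- "annual_salary" (system_hr1) = "yearly_pay" (system_hr2) = salary

Engineering salaries from system_hr1: 219853
Engineering salaries from system_hr2: 0

Total: 219853 + 0 = 219853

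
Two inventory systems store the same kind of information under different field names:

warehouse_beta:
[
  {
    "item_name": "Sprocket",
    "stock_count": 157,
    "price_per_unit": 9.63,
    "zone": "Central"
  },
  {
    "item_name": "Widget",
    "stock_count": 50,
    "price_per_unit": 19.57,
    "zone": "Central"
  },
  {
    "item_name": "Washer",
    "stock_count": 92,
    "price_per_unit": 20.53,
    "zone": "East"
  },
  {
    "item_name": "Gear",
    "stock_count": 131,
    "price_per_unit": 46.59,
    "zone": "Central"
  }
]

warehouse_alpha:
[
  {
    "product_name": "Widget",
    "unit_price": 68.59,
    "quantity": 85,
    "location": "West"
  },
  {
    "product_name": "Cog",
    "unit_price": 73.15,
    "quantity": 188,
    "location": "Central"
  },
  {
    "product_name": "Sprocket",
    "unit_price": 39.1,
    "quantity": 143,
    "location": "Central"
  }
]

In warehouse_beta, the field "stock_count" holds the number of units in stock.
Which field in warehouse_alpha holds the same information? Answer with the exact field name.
quantity

In warehouse_beta, "stock_count" holds the number of units in stock.
The fields in warehouse_alpha are: "product_name", "unit_price", "quantity", "location".
"quantity" is the match: the name refers to the same concept and its values are whole-number counts (e.g. 85, 188).
The other fields ("product_name", "unit_price", "location") hold different kinds of data.

So "stock_count" in warehouse_beta corresponds to "quantity" in warehouse_alpha.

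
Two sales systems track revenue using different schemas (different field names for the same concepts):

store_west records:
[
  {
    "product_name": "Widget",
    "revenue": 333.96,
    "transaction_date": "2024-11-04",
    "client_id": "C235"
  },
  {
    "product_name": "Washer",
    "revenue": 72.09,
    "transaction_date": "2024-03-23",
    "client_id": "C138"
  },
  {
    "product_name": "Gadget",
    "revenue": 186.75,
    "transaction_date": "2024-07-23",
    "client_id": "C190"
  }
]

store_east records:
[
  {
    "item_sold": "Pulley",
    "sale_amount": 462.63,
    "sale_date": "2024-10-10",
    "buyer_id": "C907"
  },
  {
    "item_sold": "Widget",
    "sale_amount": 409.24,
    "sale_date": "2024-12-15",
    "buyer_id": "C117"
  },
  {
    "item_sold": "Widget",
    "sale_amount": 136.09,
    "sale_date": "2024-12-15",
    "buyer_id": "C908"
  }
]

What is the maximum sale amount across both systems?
462.63

Reconcile: "revenue" (store_west) = "sale_amount" (store_east) = sale amount

Maximum in store_west: 333.96
Maximum in store_east: 462.63

Overall maximum: max(333.96, 462.63) = 462.63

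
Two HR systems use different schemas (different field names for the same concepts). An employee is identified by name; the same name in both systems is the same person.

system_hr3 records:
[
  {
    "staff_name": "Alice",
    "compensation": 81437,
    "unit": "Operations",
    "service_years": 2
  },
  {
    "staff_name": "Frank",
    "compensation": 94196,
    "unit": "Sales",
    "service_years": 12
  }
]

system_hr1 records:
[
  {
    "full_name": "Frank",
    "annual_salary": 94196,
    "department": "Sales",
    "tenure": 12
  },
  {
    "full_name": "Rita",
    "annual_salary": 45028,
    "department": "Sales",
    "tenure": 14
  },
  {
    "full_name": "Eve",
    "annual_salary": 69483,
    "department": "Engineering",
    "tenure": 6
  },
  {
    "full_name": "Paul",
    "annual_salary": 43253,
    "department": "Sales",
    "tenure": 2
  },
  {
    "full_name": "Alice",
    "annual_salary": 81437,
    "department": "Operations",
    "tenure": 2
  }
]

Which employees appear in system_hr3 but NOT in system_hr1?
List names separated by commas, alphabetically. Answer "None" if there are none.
None

Schema mapping: "staff_name" (system_hr3) = "full_name" (system_hr1) = employee name

Names in system_hr3: ['Alice', 'Frank']
Names in system_hr1: ['Alice', 'Eve', 'Frank', 'Paul', 'Rita']

In system_hr3 but not system_hr1: None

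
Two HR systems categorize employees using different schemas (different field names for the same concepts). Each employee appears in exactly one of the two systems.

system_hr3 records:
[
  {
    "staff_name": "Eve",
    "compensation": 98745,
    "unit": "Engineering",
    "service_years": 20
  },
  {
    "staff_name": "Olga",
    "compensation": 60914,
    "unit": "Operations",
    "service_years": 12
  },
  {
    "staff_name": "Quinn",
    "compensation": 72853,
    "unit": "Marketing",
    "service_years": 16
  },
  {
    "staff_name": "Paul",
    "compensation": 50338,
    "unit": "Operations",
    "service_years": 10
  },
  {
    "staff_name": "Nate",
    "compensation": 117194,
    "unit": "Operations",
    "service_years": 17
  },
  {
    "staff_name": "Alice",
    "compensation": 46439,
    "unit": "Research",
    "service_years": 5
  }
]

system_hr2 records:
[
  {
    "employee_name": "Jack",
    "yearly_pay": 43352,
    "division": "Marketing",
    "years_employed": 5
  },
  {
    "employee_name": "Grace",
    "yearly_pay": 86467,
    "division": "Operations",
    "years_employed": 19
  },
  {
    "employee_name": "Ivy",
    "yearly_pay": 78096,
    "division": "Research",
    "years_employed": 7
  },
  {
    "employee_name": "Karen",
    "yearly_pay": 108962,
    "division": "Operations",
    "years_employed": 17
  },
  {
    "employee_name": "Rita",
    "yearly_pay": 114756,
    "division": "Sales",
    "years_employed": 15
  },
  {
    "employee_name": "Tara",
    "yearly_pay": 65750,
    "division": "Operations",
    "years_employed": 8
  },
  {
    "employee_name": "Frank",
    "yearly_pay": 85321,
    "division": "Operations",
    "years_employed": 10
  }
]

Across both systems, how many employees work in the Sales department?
1

Schema mapping: "unit" (system_hr3) = "division" (system_hr2) = department

Sales employees in system_hr3: 0
Sales employees in system_hr2: 1

Total in Sales: 0 + 1 = 1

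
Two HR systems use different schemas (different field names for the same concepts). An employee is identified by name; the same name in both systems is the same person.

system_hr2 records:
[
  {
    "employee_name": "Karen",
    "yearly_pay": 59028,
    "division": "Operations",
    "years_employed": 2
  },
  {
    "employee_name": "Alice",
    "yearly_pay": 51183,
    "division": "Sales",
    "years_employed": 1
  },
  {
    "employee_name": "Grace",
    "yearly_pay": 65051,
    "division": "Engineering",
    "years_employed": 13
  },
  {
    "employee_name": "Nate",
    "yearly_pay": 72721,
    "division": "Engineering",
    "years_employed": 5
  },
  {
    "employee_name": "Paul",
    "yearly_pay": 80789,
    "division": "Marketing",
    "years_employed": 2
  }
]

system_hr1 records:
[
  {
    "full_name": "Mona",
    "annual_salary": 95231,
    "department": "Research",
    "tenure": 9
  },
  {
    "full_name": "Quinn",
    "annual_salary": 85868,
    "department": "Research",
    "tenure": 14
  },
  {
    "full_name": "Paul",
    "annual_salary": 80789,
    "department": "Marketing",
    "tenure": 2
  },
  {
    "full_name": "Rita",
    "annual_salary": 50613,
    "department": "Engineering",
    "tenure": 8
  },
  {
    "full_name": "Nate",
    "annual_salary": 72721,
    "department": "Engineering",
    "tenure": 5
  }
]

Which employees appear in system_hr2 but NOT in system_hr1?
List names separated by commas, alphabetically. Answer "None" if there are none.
Alice, Grace, Karen

Schema mapping: "employee_name" (system_hr2) = "full_name" (system_hr1) = employee name

Names in system_hr2: ['Alice', 'Grace', 'Karen', 'Nate', 'Paul']
Names in system_hr1: ['Mona', 'Nate', 'Paul', 'Quinn', 'Rita']

In system_hr2 but not system_hr1: ['Alice', 'Grace', 'Karen']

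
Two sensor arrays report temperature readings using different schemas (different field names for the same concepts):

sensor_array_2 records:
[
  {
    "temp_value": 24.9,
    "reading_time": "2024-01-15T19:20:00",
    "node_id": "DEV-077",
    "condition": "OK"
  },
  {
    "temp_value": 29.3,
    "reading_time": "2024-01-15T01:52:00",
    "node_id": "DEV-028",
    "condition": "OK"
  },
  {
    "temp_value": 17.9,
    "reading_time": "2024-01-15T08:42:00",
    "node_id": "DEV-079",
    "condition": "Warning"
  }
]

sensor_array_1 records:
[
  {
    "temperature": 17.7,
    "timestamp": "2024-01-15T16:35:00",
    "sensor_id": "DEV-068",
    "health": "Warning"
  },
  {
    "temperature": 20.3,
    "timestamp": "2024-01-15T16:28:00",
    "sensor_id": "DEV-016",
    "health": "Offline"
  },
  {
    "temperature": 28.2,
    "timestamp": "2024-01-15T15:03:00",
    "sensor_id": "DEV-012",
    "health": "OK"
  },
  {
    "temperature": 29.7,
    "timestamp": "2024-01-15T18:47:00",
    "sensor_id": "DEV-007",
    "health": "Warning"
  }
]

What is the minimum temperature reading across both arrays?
17.7

Schema mapping: "temp_value" (sensor_array_2) = "temperature" (sensor_array_1) = temperature reading

Minimum in sensor_array_2: 17.9
Minimum in sensor_array_1: 17.7

Overall minimum: min(17.9, 17.7) = 17.7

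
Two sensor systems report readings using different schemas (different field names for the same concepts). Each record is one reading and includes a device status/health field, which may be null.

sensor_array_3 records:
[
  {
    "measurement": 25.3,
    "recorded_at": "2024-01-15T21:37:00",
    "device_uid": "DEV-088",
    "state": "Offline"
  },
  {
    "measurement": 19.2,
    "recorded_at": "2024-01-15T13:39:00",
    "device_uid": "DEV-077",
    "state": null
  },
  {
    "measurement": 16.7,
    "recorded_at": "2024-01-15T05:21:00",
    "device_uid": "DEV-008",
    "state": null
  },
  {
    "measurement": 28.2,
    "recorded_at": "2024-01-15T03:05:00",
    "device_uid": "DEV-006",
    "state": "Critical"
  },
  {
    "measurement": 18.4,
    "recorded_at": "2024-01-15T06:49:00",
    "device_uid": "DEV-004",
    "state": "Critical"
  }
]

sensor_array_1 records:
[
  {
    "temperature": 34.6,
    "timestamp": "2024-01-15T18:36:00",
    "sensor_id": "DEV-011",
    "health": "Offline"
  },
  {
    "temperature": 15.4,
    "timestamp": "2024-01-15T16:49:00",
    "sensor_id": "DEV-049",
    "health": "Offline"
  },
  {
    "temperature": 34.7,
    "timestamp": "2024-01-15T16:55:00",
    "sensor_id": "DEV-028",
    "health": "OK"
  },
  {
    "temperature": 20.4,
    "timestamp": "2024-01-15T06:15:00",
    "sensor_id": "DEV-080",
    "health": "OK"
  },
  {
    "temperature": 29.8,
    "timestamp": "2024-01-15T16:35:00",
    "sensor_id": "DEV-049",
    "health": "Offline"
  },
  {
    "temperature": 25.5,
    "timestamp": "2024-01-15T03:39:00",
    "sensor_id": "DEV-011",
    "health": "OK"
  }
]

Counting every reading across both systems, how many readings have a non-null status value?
9

Schema mapping: "state" (sensor_array_3) = "health" (sensor_array_1) = status

Non-null in sensor_array_3: 3
Non-null in sensor_array_1: 6

Total non-null: 3 + 6 = 9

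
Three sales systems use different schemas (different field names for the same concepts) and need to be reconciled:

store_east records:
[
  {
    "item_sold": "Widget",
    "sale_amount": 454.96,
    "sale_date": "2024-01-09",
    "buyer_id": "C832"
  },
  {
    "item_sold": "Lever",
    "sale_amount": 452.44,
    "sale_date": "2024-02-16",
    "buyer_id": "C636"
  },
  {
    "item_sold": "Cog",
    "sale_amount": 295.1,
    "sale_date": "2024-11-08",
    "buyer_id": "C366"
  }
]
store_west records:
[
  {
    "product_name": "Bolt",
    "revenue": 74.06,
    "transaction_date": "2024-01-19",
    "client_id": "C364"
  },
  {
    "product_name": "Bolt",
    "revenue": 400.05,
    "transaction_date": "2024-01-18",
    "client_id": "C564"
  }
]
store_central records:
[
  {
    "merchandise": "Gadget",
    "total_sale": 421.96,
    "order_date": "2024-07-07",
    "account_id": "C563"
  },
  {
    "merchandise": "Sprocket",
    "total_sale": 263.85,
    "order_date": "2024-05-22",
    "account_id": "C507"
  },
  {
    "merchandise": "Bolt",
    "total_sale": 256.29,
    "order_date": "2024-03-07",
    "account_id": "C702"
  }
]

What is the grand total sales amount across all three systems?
2618.71

Schema reconciliation - all amount fields map to sale amount:

store_east (sale_amount): 1202.5
store_west (revenue): 474.11
store_central (total_sale): 942.1

Grand total: 2618.71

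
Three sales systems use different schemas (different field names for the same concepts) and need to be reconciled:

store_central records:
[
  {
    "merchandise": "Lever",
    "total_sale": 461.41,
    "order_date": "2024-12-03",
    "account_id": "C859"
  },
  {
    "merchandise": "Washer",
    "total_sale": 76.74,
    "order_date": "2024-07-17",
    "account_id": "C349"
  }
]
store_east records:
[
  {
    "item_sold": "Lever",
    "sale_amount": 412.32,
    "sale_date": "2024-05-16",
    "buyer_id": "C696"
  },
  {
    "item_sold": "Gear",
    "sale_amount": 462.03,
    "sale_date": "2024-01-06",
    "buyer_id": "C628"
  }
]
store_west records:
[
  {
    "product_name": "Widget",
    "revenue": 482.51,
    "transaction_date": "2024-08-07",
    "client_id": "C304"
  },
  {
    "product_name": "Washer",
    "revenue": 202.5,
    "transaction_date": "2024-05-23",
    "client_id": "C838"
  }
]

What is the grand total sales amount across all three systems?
2097.51

Schema reconciliation - all amount fields map to sale amount:

store_central (total_sale): 538.15
store_east (sale_amount): 874.35
store_west (revenue): 685.01

Grand total: 2097.51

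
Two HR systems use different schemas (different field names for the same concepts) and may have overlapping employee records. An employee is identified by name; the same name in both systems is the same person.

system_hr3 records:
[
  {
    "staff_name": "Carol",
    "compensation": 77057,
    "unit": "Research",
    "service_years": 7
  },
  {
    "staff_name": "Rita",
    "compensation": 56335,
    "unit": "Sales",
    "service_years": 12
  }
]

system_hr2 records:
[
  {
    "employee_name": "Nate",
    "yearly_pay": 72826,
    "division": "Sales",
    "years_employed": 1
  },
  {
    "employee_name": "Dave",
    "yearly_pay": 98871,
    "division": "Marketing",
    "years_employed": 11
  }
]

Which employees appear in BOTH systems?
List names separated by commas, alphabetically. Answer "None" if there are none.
None

Schema mapping: "staff_name" (system_hr3) = "employee_name" (system_hr2) = employee name

Names in system_hr3: ['Carol', 'Rita']
Names in system_hr2: ['Dave', 'Nate']

Intersection: None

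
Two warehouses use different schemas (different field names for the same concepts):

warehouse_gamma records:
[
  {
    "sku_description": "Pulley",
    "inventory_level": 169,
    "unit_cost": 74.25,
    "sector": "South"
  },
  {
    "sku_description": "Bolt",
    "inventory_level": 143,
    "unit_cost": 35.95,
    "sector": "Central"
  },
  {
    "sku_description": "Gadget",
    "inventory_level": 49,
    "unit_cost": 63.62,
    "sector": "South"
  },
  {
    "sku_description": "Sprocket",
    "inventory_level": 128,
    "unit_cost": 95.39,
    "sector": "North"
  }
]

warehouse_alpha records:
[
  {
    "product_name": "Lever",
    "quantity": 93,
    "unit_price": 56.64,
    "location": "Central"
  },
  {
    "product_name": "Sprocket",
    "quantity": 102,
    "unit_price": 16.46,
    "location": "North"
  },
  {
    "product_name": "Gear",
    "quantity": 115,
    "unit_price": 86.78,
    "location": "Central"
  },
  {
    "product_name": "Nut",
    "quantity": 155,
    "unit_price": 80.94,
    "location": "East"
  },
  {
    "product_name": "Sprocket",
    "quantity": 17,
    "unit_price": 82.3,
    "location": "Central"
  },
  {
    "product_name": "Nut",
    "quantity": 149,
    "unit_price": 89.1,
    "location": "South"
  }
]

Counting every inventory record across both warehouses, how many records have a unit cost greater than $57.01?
7

Schema mapping: "unit_cost" (warehouse_gamma) = "unit_price" (warehouse_alpha) = unit cost

Records > $57.01 in warehouse_gamma: 3
Records > $57.01 in warehouse_alpha: 4

Total count: 3 + 4 = 7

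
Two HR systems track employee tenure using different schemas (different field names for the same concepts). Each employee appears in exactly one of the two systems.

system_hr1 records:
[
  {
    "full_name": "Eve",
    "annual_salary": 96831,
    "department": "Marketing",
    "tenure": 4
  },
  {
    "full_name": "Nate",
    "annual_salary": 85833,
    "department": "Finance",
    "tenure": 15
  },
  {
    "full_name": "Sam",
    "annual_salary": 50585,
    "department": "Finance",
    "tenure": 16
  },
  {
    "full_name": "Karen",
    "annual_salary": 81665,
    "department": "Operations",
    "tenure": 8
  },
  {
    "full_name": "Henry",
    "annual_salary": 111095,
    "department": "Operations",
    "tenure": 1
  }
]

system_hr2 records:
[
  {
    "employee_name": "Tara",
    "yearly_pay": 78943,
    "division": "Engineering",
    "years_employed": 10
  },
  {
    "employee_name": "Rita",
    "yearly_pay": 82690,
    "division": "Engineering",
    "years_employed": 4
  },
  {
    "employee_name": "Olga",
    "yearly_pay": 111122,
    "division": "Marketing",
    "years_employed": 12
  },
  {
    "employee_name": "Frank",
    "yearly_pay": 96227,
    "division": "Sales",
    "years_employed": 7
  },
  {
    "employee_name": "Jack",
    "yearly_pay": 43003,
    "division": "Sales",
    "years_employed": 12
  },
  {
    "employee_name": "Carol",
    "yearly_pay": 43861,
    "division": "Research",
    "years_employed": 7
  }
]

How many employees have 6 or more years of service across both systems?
8

Reconcile schemas: "tenure" (system_hr1) = "years_employed" (system_hr2) = years of service

From system_hr1: 3 employees with >= 6 years
From system_hr2: 5 employees with >= 6 years

Total: 3 + 5 = 8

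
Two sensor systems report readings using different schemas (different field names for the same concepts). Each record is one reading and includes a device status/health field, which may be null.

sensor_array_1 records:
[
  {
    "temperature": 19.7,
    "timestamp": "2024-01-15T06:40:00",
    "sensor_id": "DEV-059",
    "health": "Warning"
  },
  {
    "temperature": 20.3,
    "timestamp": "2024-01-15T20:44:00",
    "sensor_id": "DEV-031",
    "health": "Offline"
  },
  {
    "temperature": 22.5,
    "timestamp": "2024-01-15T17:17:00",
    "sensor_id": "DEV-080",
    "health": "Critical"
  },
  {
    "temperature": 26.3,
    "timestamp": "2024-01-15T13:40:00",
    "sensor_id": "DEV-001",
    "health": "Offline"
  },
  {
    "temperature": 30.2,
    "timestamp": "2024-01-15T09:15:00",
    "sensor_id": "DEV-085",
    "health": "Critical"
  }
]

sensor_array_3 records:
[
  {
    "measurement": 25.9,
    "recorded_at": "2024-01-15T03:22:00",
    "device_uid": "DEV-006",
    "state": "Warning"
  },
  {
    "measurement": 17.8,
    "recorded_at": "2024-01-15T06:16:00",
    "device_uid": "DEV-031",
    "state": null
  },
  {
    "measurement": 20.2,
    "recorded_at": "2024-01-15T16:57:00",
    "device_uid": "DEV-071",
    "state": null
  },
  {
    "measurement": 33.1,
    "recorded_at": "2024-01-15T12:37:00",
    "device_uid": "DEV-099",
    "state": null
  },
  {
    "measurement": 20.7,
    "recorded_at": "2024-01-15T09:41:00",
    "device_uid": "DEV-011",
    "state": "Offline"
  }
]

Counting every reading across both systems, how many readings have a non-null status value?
7

Schema mapping: "health" (sensor_array_1) = "state" (sensor_array_3) = status

Non-null in sensor_array_1: 5
Non-null in sensor_array_3: 2

Total non-null: 5 + 2 = 7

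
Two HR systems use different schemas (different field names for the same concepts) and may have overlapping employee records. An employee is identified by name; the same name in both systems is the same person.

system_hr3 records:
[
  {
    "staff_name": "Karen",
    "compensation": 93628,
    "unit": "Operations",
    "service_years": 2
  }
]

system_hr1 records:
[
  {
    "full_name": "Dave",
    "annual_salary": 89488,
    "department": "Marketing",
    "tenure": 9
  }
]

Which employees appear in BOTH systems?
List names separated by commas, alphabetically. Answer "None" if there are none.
None

Schema mapping: "staff_name" (system_hr3) = "full_name" (system_hr1) = employee name

Names in system_hr3: ['Karen']
Names in system_hr1: ['Dave']

Intersection: None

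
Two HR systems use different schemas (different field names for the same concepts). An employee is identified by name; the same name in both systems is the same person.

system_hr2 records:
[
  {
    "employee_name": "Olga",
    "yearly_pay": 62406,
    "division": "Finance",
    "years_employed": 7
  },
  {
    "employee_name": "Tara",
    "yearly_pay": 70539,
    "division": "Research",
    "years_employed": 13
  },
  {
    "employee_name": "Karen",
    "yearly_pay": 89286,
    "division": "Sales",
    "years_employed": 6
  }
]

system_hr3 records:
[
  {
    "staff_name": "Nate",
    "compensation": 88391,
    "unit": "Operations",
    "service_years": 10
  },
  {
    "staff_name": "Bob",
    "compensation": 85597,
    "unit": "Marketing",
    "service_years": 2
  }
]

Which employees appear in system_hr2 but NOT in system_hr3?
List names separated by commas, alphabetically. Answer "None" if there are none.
Karen, Olga, Tara

Schema mapping: "employee_name" (system_hr2) = "staff_name" (system_hr3) = employee name

Names in system_hr2: ['Karen', 'Olga', 'Tara']
Names in system_hr3: ['Bob', 'Nate']

In system_hr2 but not system_hr3: ['Karen', 'Olga', 'Tara']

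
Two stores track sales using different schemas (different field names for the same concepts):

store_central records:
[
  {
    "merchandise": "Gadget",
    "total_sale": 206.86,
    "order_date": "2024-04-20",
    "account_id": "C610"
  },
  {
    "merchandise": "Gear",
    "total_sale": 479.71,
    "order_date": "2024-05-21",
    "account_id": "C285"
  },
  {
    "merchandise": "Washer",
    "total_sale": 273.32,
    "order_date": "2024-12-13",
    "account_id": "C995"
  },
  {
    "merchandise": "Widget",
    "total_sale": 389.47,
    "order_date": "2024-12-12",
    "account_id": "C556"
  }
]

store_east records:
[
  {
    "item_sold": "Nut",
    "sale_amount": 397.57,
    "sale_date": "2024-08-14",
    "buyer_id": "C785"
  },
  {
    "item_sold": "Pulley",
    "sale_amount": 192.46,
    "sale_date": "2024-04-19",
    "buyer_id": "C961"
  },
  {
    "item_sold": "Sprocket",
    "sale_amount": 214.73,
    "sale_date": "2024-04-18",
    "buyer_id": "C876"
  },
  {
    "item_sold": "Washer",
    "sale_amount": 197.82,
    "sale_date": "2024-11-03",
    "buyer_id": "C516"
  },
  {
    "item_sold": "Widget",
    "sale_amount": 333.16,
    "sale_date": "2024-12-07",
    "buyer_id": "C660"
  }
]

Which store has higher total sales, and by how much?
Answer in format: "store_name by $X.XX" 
store_central by $13.62

Schema mapping: "total_sale" (store_central) = "sale_amount" (store_east) = sale amount

Total for store_central: 1349.36
Total for store_east: 1335.74

Difference: |1349.36 - 1335.74| = 13.62
store_central has higher sales by $13.62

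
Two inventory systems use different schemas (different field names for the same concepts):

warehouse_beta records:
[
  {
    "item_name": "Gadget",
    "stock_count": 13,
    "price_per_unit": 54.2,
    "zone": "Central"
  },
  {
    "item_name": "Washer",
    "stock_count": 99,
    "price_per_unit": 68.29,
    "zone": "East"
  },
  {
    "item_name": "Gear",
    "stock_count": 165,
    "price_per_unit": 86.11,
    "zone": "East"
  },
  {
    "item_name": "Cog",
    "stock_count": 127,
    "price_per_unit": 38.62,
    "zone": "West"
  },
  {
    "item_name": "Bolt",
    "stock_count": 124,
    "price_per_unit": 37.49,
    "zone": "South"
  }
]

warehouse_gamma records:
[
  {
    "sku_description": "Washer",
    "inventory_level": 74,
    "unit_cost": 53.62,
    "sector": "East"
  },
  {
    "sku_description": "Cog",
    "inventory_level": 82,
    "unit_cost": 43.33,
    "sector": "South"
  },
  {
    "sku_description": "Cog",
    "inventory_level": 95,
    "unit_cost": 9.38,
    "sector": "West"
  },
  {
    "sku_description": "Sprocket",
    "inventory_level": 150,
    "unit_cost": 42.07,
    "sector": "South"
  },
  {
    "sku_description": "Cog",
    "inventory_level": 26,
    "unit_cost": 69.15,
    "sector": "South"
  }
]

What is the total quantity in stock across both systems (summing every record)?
955

To reconcile these schemas, identify the field holding the quantity in stock in each system:
1. In warehouse_beta it is "stock_count"
2. In warehouse_gamma it is "inventory_level"

From warehouse_beta: 13 + 99 + 165 + 127 + 124 = 528
From warehouse_gamma: 74 + 82 + 95 + 150 + 26 = 427

Total: 528 + 427 = 955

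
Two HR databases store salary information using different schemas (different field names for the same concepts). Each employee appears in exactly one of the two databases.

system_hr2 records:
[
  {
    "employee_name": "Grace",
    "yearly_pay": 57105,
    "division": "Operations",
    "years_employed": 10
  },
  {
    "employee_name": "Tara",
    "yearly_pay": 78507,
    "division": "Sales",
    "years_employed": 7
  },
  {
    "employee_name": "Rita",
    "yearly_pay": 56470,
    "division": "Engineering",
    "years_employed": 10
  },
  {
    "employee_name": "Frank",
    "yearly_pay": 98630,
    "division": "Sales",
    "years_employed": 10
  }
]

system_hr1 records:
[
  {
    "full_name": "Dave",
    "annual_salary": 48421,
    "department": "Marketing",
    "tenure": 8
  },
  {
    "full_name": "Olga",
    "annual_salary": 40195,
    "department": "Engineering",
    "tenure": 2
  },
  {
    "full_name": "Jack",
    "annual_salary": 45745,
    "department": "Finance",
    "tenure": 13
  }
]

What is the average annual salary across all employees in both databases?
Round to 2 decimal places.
60724.71

Schema mapping: "yearly_pay" (system_hr2) = "annual_salary" (system_hr1) = annual salary

All salaries: [57105, 78507, 56470, 98630, 48421, 40195, 45745]
Sum: 425073
Count: 7
Average: 425073 / 7 = 60724.71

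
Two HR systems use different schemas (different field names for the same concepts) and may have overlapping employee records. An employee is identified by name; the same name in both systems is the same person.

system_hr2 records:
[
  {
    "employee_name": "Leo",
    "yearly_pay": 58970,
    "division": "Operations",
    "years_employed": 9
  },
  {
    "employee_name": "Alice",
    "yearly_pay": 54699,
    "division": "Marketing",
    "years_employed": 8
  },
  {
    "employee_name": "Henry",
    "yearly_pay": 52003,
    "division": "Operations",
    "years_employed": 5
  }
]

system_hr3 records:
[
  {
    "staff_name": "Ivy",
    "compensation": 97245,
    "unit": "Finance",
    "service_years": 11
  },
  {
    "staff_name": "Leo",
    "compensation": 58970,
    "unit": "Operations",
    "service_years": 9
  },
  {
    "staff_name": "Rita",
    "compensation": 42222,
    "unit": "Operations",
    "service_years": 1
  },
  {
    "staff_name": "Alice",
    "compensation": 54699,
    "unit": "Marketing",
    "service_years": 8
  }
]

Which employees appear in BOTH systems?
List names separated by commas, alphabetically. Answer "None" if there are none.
Alice, Leo

Schema mapping: "employee_name" (system_hr2) = "staff_name" (system_hr3) = employee name

Names in system_hr2: ['Alice', 'Henry', 'Leo']
Names in system_hr3: ['Alice', 'Ivy', 'Leo', 'Rita']

Intersection: ['Alice', 'Leo']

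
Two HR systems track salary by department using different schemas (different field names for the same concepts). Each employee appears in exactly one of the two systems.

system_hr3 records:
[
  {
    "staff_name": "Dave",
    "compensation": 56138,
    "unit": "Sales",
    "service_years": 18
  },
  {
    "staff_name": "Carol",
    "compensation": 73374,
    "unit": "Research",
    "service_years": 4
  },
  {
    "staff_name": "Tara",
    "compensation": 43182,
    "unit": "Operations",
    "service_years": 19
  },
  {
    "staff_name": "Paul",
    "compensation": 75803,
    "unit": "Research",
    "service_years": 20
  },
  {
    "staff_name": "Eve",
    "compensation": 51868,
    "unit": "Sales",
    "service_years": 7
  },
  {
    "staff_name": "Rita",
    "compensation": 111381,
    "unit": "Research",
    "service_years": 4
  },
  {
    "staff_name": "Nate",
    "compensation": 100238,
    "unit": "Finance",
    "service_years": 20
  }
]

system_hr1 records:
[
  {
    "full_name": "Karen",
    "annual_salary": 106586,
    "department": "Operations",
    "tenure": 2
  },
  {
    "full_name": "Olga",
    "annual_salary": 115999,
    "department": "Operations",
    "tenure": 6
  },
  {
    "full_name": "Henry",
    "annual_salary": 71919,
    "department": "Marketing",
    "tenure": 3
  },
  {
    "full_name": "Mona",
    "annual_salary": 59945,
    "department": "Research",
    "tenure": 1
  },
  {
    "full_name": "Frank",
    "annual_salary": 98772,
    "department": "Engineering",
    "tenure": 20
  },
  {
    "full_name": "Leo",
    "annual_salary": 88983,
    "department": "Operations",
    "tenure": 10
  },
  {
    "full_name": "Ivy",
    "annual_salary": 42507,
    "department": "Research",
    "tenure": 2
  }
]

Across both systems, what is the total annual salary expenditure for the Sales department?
108006

Schema mappings:
- "unit" (system_hr3) = "department" (system_hr1) = department
- "compensation" (system_hr3) = "annual_salary" (system_hr1) = salary

Sales salaries from system_hr3: 108006
Sales salaries from system_hr1: 0

Total: 108006 + 0 = 108006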